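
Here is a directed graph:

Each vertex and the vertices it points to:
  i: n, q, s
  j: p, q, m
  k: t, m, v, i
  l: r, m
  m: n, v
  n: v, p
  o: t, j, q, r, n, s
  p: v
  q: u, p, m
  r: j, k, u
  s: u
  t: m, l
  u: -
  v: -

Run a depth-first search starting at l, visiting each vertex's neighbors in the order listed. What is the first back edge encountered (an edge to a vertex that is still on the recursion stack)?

DFS from l (visiting each vertex's neighbors in the order listed); mark gray on enter, black on exit:
l gray
  r gray
    j gray
      p gray
        v gray
        v black
      p black
      q gray
        u gray
        u black
        q→p: p black — skip
        m gray
          n gray
            n→v: v black — skip
            n→p: p black — skip
          n black
          m→v: v black — skip
        m black
      q black
      j→m: m black — skip
    j black
    k gray
      t gray
        t→m: m black — skip
        t→l: l is gray → back edge
First back edge: t → l.

t->l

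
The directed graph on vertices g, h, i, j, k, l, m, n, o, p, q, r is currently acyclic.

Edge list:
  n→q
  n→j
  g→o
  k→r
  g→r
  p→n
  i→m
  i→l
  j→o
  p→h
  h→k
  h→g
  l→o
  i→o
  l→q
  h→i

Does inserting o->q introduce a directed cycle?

No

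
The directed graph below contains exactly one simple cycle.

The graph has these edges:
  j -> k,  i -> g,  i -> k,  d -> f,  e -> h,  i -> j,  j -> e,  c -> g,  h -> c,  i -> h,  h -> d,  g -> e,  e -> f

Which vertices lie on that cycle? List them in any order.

c, e, g, h

DFS with gray/black marking from h:
h gray
  c gray
    g gray
      e gray
        f gray
        f black
        e→h: h is gray → back edge
Back edge closes the cycle h → c → g → e → h; its vertices are {c, e, g, h}.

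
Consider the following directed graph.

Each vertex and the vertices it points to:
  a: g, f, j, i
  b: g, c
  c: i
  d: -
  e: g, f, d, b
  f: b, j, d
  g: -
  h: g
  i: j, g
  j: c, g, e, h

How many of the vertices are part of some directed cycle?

A vertex is on a directed cycle iff it belongs to a strongly connected component of size ≥ 2 (or has a self-loop).
The vertices on cycles are {b, c, e, f, i, j} — 6 in total.

6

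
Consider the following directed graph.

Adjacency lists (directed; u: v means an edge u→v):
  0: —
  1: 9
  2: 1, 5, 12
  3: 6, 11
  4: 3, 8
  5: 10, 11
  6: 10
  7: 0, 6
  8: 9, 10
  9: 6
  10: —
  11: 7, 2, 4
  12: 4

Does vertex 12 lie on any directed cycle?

12 is on a cycle iff 12 can reach itself via ≥1 edge.
12 → 4 → 3 → 11 → 2 → 12 — yes.

Yes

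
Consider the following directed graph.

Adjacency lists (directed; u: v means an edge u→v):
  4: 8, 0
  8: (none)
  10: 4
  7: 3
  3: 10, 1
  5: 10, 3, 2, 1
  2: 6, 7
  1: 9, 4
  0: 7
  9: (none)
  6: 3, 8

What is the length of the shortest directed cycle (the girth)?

For each vertex v, BFS finds the shortest path from v back to v.
The shortest such closed walk is 10 → 4 → 0 → 7 → 3 → 10, length 5.

5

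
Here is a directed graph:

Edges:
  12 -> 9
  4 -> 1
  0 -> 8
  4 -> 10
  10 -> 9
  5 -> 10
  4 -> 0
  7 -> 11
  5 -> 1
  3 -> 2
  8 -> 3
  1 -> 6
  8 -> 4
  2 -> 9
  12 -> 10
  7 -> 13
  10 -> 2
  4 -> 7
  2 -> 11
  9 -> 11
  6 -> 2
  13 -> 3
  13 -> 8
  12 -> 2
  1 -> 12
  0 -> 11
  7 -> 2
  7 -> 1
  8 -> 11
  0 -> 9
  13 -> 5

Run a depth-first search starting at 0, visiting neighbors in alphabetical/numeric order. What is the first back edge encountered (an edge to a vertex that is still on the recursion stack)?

4->0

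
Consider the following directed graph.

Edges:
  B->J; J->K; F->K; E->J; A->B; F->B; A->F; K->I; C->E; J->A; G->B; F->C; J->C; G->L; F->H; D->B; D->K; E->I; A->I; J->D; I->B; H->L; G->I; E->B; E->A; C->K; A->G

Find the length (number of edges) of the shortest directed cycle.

3

For each vertex v, BFS finds the shortest path from v back to v.
The shortest such closed walk is J → A → B → J, length 3.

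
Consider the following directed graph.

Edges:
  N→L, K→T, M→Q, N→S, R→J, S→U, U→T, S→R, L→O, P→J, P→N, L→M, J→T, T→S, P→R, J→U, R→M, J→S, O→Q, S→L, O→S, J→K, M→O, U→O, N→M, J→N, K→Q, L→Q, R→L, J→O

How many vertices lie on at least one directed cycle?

10

A vertex is on a directed cycle iff it belongs to a strongly connected component of size ≥ 2 (or has a self-loop).
The vertices on cycles are {J, K, L, M, N, O, R, S, T, U} — 10 in total.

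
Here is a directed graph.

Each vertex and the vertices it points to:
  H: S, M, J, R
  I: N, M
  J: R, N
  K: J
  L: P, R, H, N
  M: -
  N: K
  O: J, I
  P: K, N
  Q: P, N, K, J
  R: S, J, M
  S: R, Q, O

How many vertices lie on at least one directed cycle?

9

A vertex is on a directed cycle iff it belongs to a strongly connected component of size ≥ 2 (or has a self-loop).
The vertices on cycles are {I, J, K, N, O, P, Q, R, S} — 9 in total.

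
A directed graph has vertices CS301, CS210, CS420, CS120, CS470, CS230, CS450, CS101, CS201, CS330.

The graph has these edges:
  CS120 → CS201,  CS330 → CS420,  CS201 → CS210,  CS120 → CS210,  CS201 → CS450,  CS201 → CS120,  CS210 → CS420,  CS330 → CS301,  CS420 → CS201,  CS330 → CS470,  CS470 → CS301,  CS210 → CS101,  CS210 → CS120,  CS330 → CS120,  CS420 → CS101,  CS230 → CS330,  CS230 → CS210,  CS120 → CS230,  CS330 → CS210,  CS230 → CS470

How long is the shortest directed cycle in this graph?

For each vertex v, BFS finds the shortest path from v back to v.
The shortest such closed walk is CS120 → CS210 → CS120, length 2.

2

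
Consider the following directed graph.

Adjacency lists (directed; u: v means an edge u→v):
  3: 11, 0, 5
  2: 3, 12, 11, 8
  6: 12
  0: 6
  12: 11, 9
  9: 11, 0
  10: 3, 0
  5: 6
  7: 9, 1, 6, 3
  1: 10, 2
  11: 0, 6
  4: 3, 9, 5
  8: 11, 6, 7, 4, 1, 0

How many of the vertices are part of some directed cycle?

A vertex is on a directed cycle iff it belongs to a strongly connected component of size ≥ 2 (or has a self-loop).
The vertices on cycles are {0, 1, 2, 6, 7, 8, 9, 11, 12} — 9 in total.

9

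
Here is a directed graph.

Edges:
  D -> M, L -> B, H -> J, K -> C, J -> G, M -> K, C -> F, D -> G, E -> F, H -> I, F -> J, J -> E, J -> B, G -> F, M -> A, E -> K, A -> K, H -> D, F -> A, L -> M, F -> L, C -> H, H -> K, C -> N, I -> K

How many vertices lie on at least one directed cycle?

12

A vertex is on a directed cycle iff it belongs to a strongly connected component of size ≥ 2 (or has a self-loop).
The vertices on cycles are {A, C, D, E, F, G, H, I, J, K, L, M} — 12 in total.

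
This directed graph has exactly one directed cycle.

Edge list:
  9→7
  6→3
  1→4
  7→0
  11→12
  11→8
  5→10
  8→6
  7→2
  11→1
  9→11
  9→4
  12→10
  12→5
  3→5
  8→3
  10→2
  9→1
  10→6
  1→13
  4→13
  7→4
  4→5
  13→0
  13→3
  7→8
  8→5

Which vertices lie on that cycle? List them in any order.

3, 5, 6, 10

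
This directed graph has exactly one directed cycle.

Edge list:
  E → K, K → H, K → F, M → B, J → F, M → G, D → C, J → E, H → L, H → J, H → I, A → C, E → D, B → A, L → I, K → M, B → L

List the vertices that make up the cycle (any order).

DFS with gray/black marking from E:
E gray
  K gray
    H gray
      L gray
        I gray
        I black
      L black
      H→I: I black — skip
      J gray
        J→E: E is gray → back edge
Back edge closes the cycle E → K → H → J → E; its vertices are {E, H, J, K}.

E, H, J, K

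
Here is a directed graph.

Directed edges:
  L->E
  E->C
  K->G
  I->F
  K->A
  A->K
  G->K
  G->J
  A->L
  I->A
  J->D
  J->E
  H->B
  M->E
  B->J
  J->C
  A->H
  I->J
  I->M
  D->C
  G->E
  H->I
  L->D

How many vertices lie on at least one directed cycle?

A vertex is on a directed cycle iff it belongs to a strongly connected component of size ≥ 2 (or has a self-loop).
The vertices on cycles are {A, G, H, I, K} — 5 in total.

5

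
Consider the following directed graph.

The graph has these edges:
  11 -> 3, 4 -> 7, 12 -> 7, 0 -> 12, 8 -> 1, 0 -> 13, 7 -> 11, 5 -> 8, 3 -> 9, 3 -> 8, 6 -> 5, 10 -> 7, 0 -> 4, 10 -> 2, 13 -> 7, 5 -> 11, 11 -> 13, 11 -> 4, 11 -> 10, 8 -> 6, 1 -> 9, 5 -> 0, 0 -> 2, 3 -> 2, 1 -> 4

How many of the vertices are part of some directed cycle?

12

A vertex is on a directed cycle iff it belongs to a strongly connected component of size ≥ 2 (or has a self-loop).
The vertices on cycles are {0, 1, 3, 4, 5, 6, 7, 8, 10, 11, 12, 13} — 12 in total.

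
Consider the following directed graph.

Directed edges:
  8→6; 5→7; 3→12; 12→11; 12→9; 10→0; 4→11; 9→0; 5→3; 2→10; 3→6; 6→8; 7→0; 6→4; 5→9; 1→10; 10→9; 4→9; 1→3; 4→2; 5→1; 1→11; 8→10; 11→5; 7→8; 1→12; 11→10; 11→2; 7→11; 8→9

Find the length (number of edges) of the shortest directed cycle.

2

For each vertex v, BFS finds the shortest path from v back to v.
The shortest such closed walk is 6 → 8 → 6, length 2.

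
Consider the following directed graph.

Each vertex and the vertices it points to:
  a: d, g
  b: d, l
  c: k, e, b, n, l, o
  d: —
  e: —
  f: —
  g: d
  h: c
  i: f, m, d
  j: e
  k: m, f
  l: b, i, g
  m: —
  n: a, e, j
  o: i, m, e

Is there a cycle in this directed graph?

Yes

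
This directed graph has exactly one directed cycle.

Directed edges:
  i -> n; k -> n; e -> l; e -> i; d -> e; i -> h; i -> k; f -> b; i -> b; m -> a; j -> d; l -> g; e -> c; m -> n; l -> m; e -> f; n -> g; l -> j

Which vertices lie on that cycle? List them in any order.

d, e, j, l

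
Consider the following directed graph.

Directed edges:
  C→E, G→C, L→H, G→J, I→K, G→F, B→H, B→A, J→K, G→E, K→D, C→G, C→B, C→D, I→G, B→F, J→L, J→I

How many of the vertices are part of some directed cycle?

A vertex is on a directed cycle iff it belongs to a strongly connected component of size ≥ 2 (or has a self-loop).
The vertices on cycles are {C, G, I, J} — 4 in total.

4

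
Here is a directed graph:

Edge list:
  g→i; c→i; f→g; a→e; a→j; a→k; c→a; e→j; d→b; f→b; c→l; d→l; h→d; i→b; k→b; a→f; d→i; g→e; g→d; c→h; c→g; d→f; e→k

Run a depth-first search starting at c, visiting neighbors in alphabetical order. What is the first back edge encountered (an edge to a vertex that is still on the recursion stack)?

d→f

DFS from c (visiting neighbors in alphabetical order); mark gray on enter, black on exit:
c gray
  a gray
    e gray
      j gray
      j black
      k gray
        b gray
        b black
      k black
    e black
    f gray
      f→b: b black — skip
      g gray
        d gray
          d→b: b black — skip
          d→f: f is gray → back edge
First back edge: d → f.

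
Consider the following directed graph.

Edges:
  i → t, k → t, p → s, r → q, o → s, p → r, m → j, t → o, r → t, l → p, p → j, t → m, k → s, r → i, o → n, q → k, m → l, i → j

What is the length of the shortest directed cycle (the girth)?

5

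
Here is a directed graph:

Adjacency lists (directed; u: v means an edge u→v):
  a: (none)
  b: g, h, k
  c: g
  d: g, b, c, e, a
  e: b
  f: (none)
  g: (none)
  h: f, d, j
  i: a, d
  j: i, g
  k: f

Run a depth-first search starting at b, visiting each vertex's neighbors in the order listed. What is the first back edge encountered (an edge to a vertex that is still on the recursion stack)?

d->b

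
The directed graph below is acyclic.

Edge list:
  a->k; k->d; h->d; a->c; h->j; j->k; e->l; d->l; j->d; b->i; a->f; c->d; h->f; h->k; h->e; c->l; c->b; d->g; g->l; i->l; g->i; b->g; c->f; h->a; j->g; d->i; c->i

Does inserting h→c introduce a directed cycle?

No

Adding h→c creates a cycle iff c can already reach h.
Explore from c: no path reaches h. The graph stays acyclic.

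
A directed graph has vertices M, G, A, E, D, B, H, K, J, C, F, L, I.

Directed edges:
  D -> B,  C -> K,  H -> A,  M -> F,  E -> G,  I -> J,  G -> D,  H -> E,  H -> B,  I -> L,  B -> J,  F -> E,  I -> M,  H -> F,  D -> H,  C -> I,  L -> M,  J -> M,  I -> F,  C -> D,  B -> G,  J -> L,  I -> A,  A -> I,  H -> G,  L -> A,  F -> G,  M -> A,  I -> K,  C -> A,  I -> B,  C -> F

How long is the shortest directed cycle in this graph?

For each vertex v, BFS finds the shortest path from v back to v.
The shortest such closed walk is I → A → I, length 2.

2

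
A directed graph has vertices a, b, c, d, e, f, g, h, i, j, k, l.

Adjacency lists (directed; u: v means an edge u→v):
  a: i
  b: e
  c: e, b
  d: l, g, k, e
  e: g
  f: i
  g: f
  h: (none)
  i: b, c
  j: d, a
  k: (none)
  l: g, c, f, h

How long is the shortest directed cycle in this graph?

For each vertex v, BFS finds the shortest path from v back to v.
The shortest such closed walk is g → f → i → b → e → g, length 5.

5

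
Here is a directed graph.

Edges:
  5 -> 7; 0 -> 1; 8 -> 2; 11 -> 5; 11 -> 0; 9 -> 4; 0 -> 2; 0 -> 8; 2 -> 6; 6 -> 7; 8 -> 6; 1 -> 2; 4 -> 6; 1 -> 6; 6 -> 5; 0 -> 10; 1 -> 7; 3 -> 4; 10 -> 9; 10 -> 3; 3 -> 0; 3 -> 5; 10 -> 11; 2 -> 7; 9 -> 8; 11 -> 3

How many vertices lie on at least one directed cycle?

A vertex is on a directed cycle iff it belongs to a strongly connected component of size ≥ 2 (or has a self-loop).
The vertices on cycles are {0, 3, 10, 11} — 4 in total.

4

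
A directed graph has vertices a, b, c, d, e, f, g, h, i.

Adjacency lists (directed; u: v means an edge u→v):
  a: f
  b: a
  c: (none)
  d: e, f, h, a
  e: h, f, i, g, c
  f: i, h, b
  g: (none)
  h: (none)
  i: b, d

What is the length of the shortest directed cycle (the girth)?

3

For each vertex v, BFS finds the shortest path from v back to v.
The shortest such closed walk is e → i → d → e, length 3.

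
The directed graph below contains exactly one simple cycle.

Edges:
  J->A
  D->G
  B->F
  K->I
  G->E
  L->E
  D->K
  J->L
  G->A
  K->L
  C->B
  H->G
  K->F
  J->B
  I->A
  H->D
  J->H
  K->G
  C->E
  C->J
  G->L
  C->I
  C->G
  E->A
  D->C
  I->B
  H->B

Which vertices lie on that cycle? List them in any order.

C, D, H, J

DFS with gray/black marking from H:
H gray
  B gray
    F gray
    F black
  B black
  D gray
    K gray
      G gray
        L gray
          E gray
            A gray
            A black
          E black
        L black
        G→E: E black — skip
        G→A: A black — skip
      G black
      I gray
        I→A: A black — skip
        I→B: B black — skip
      I black
      K→L: L black — skip
      K→F: F black — skip
    K black
    D→G: G black — skip
    C gray
      C→E: E black — skip
      J gray
        J→L: L black — skip
        J→A: A black — skip
        J→H: H is gray → back edge
Back edge closes the cycle H → D → C → J → H; its vertices are {C, D, H, J}.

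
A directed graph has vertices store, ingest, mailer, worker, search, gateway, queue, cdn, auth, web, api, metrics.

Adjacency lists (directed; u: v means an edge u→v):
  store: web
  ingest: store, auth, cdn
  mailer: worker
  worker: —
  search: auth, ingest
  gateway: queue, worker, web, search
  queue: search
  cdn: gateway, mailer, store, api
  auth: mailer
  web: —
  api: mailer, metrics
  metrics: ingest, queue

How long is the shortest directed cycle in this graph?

4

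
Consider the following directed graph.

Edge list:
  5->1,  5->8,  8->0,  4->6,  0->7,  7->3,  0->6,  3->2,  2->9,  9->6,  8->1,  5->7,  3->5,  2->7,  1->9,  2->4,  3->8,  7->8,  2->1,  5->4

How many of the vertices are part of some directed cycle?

6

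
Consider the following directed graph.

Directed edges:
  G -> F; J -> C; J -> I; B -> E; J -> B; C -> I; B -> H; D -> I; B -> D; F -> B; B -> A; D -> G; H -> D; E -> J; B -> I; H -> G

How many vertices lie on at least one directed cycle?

A vertex is on a directed cycle iff it belongs to a strongly connected component of size ≥ 2 (or has a self-loop).
The vertices on cycles are {B, D, E, F, G, H, J} — 7 in total.

7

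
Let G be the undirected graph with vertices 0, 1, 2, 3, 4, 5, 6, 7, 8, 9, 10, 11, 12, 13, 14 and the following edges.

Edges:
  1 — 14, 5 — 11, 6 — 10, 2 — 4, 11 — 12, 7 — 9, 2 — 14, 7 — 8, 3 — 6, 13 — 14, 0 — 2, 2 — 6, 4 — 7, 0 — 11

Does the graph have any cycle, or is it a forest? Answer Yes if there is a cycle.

DFS, tracking each vertex's parent; an edge to a visited non-parent vertex closes a cycle.
Start from 14:
visit 14 (parent –)
  visit 1 (parent 14)
    1–14: parent, skip
  visit 2 (parent 14)
    visit 0 (parent 2)
      visit 11 (parent 0)
        visit 5 (parent 11)
          5–11: parent, skip
        visit 12 (parent 11)
          12–11: parent, skip
        11–0: parent, skip
      0–2: parent, skip
    2–14: parent, skip
    visit 4 (parent 2)
      visit 7 (parent 4)
        visit 9 (parent 7)
          9–7: parent, skip
        7–4: parent, skip
        visit 8 (parent 7)
          8–7: parent, skip
      4–2: parent, skip
    visit 6 (parent 2)
      6–2: parent, skip
      visit 3 (parent 6)
        3–6: parent, skip
      visit 10 (parent 6)
        10–6: parent, skip
  visit 13 (parent 14)
    13–14: parent, skip
No non-parent visited neighbor found — the graph is a forest.

No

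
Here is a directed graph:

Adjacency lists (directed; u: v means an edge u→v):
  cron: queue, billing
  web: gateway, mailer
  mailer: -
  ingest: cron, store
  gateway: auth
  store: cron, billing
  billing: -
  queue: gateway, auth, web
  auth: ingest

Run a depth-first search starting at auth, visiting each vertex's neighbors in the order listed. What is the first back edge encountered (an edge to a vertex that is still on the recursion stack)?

DFS from auth (visiting each vertex's neighbors in the order listed); mark gray on enter, black on exit:
auth gray
  ingest gray
    cron gray
      queue gray
        gateway gray
          gateway→auth: auth is gray → back edge
First back edge: gateway → auth.

gateway->auth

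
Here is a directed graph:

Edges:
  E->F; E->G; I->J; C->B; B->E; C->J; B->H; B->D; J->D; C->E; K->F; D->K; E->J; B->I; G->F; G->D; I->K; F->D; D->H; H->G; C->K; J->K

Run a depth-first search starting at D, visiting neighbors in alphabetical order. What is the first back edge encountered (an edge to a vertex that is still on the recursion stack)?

G→D

DFS from D (visiting neighbors in alphabetical order); mark gray on enter, black on exit:
D gray
  H gray
    G gray
      G→D: D is gray → back edge
First back edge: G → D.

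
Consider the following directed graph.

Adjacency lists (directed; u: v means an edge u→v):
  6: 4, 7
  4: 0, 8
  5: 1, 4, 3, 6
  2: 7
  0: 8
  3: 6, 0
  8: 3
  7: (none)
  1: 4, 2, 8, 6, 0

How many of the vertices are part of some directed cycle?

5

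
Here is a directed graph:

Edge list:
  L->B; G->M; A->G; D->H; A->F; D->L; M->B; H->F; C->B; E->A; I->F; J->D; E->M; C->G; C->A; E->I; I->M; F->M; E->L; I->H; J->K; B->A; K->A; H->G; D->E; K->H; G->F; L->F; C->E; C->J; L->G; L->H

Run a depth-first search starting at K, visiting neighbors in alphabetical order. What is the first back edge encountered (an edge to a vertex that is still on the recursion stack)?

B->A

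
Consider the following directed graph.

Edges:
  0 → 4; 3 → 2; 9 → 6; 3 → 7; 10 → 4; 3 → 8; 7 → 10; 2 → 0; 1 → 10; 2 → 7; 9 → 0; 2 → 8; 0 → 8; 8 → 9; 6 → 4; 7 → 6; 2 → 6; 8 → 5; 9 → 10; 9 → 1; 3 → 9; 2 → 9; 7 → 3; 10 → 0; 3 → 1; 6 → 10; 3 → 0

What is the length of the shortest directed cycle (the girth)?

2

For each vertex v, BFS finds the shortest path from v back to v.
The shortest such closed walk is 3 → 7 → 3, length 2.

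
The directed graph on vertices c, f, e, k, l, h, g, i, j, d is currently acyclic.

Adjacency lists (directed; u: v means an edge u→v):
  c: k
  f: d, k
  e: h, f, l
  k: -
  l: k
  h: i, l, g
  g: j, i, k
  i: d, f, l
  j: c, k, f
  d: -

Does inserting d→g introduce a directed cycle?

Yes

Adding d→g creates a cycle iff g can already reach d.
Path from g: g → i → d.
So g → … → d → g is a cycle.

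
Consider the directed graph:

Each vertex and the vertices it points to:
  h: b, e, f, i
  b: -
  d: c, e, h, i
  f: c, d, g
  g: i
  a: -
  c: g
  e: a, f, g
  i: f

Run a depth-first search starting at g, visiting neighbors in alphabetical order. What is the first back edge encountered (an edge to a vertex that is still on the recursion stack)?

DFS from g (visiting neighbors in alphabetical order); mark gray on enter, black on exit:
g gray
  i gray
    f gray
      c gray
        c→g: g is gray → back edge
First back edge: c → g.

c->g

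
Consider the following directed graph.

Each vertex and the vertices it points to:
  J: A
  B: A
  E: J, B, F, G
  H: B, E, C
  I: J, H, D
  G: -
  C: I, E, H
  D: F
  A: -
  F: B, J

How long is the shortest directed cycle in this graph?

2

For each vertex v, BFS finds the shortest path from v back to v.
The shortest such closed walk is H → C → H, length 2.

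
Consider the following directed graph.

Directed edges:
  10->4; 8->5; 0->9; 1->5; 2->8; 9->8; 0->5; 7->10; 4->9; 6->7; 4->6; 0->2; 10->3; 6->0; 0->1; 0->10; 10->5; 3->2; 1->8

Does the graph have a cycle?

DFS with white/gray/black marking, starting from 6:
6 gray
  0 gray
    10 gray
      4 gray
        9 gray
          8 gray
            5 gray
            5 black
          8 black
        9 black
        4→6: 6 is gray → back edge
Back edge found, so a cycle exists: 6 → 0 → 10 → 4 → 6.

Yes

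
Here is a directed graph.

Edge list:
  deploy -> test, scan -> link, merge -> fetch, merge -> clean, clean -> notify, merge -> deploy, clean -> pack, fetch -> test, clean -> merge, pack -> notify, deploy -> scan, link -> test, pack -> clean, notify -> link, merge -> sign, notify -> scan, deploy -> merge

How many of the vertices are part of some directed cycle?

A vertex is on a directed cycle iff it belongs to a strongly connected component of size ≥ 2 (or has a self-loop).
The vertices on cycles are {pack, clean, merge, deploy} — 4 in total.

4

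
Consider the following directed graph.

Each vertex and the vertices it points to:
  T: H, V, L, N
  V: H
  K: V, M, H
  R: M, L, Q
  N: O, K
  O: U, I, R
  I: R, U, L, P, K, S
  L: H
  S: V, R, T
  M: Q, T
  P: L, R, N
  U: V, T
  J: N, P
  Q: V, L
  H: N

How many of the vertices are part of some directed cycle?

A vertex is on a directed cycle iff it belongs to a strongly connected component of size ≥ 2 (or has a self-loop).
The vertices on cycles are {H, I, K, L, M, N, O, P, Q, R, S, T, U, V} — 14 in total.

14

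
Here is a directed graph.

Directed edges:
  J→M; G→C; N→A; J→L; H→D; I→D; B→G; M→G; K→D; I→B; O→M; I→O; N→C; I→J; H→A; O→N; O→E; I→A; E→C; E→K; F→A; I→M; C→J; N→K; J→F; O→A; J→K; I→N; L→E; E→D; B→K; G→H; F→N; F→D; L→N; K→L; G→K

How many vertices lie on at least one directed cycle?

A vertex is on a directed cycle iff it belongs to a strongly connected component of size ≥ 2 (or has a self-loop).
The vertices on cycles are {C, E, F, G, J, K, L, M, N} — 9 in total.

9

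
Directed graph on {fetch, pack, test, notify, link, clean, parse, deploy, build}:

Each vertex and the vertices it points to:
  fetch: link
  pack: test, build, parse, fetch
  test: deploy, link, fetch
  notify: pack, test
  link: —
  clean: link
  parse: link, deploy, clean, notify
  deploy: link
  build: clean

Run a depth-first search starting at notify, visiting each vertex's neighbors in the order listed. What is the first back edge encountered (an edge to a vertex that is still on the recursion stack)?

DFS from notify (visiting each vertex's neighbors in the order listed); mark gray on enter, black on exit:
notify gray
  pack gray
    test gray
      deploy gray
        link gray
        link black
      deploy black
      test→link: link black — skip
      fetch gray
        fetch→link: link black — skip
      fetch black
    test black
    build gray
      clean gray
        clean→link: link black — skip
      clean black
    build black
    parse gray
      parse→link: link black — skip
      parse→deploy: deploy black — skip
      parse→clean: clean black — skip
      parse→notify: notify is gray → back edge
First back edge: parse → notify.

parse->notify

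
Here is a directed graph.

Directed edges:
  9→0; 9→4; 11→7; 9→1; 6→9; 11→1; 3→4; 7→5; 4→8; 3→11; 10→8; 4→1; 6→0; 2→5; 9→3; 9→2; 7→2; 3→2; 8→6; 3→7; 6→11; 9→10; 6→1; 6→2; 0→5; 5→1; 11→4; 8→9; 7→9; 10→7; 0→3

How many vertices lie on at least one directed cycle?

A vertex is on a directed cycle iff it belongs to a strongly connected component of size ≥ 2 (or has a self-loop).
The vertices on cycles are {0, 3, 4, 6, 7, 8, 9, 10, 11} — 9 in total.

9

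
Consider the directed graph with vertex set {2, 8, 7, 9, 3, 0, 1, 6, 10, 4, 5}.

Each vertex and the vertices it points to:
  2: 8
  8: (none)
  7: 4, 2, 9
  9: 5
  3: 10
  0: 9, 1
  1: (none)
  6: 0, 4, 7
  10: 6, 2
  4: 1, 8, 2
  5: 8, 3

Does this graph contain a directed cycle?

DFS with white/gray/black marking, starting from 9:
9 gray
  5 gray
    8 gray
    8 black
    3 gray
      10 gray
        6 gray
          0 gray
            0→9: 9 is gray → back edge
Back edge found, so a cycle exists: 9 → 5 → 3 → 10 → 6 → 0 → 9.

Yes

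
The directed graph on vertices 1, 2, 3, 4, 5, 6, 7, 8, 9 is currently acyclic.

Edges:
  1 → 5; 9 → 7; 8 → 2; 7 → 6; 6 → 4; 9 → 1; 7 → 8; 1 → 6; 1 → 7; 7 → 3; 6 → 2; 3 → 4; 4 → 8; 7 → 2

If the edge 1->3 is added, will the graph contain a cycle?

No

Adding 1→3 creates a cycle iff 3 can already reach 1.
Explore from 3: no path reaches 1. The graph stays acyclic.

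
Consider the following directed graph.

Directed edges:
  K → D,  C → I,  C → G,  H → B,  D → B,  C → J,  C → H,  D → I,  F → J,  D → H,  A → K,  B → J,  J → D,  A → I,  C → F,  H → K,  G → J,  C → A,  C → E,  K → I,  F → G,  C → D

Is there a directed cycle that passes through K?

Yes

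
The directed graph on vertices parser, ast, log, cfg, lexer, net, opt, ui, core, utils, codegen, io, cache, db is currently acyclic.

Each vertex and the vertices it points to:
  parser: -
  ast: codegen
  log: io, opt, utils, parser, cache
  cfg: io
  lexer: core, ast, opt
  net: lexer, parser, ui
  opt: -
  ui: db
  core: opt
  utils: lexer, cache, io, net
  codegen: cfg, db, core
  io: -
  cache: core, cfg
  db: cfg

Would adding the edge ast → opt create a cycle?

No

Adding ast→opt creates a cycle iff opt can already reach ast.
Explore from opt: no path reaches ast. The graph stays acyclic.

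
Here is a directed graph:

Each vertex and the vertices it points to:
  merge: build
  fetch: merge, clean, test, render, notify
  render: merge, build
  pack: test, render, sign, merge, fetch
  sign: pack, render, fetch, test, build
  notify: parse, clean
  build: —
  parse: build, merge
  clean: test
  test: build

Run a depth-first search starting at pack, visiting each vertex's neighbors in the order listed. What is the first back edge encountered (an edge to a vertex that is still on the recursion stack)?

DFS from pack (visiting each vertex's neighbors in the order listed); mark gray on enter, black on exit:
pack gray
  test gray
    build gray
    build black
  test black
  render gray
    merge gray
      merge→build: build black — skip
    merge black
    render→build: build black — skip
  render black
  sign gray
    sign→pack: pack is gray → back edge
First back edge: sign → pack.

sign→pack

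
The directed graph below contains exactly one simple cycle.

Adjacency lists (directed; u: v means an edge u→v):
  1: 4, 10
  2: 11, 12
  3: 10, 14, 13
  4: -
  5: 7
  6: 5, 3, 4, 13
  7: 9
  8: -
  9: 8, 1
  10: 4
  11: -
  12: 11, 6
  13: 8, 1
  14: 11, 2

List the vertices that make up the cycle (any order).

2, 3, 6, 12, 14

DFS with gray/black marking from 6:
6 gray
  5 gray
    7 gray
      9 gray
        8 gray
        8 black
        1 gray
          4 gray
          4 black
          10 gray
            10→4: 4 black — skip
          10 black
        1 black
      9 black
    7 black
  5 black
  3 gray
    3→10: 10 black — skip
    14 gray
      11 gray
      11 black
      2 gray
        2→11: 11 black — skip
        12 gray
          12→11: 11 black — skip
          12→6: 6 is gray → back edge
Back edge closes the cycle 6 → 3 → 14 → 2 → 12 → 6; its vertices are {2, 3, 6, 12, 14}.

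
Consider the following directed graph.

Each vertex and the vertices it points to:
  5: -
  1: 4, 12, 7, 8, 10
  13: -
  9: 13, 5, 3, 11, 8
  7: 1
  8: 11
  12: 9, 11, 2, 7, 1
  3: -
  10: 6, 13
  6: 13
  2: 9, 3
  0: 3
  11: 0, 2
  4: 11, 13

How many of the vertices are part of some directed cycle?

A vertex is on a directed cycle iff it belongs to a strongly connected component of size ≥ 2 (or has a self-loop).
The vertices on cycles are {1, 2, 7, 8, 9, 11, 12} — 7 in total.

7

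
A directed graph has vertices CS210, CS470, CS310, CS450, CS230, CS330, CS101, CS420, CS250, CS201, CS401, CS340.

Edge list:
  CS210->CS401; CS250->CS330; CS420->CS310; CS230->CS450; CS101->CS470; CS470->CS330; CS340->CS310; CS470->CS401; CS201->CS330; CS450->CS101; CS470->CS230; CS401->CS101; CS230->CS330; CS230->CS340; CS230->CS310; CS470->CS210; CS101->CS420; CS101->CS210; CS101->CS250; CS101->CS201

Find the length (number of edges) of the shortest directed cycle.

3

For each vertex v, BFS finds the shortest path from v back to v.
The shortest such closed walk is CS101 → CS470 → CS401 → CS101, length 3.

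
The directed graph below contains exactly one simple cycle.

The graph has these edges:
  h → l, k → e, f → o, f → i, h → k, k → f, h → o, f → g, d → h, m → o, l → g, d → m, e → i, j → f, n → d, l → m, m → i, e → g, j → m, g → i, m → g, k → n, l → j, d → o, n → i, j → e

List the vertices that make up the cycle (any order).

d, h, k, n

DFS with gray/black marking from h:
h gray
  o gray
  o black
  l gray
    j gray
      f gray
        i gray
        i black
        f→o: o black — skip
        g gray
          g→i: i black — skip
        g black
      f black
      e gray
        e→i: i black — skip
        e→g: g black — skip
      e black
      m gray
        m→o: o black — skip
        m→i: i black — skip
        m→g: g black — skip
      m black
    j black
    l→m: m black — skip
    l→g: g black — skip
  l black
  k gray
    k→f: f black — skip
    k→e: e black — skip
    n gray
      d gray
        d→h: h is gray → back edge
Back edge closes the cycle h → k → n → d → h; its vertices are {d, h, k, n}.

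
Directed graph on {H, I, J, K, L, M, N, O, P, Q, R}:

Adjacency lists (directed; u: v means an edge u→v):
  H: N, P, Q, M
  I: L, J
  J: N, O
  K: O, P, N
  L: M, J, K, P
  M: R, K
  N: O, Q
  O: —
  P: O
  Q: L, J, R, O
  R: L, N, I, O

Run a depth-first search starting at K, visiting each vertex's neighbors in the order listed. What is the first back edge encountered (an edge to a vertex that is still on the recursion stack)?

R->L

DFS from K (visiting each vertex's neighbors in the order listed); mark gray on enter, black on exit:
K gray
  O gray
  O black
  P gray
    P→O: O black — skip
  P black
  N gray
    N→O: O black — skip
    Q gray
      L gray
        M gray
          R gray
            R→L: L is gray → back edge
First back edge: R → L.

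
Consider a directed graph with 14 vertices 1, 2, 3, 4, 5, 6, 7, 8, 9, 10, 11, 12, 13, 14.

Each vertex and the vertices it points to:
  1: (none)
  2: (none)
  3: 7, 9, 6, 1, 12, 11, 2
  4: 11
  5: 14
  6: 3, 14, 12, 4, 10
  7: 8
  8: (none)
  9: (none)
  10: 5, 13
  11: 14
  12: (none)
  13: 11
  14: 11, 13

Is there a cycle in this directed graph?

DFS with white/gray/black marking, starting from 4:
4 gray
  11 gray
    14 gray
      14→11: 11 is gray → back edge
Back edge found, so a cycle exists: 11 → 14 → 11.

Yes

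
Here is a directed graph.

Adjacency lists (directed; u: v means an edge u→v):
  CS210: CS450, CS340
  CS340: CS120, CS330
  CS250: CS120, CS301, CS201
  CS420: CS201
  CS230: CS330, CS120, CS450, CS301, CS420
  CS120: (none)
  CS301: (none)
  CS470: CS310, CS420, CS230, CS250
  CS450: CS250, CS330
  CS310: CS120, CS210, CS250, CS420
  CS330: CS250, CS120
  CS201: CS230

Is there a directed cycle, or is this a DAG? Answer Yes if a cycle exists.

Yes

DFS with white/gray/black marking, starting from CS450:
CS450 gray
  CS250 gray
    CS120 gray
    CS120 black
    CS301 gray
    CS301 black
    CS201 gray
      CS230 gray
        CS330 gray
          CS330→CS250: CS250 is gray → back edge
Back edge found, so a cycle exists: CS250 → CS201 → CS230 → CS330 → CS250.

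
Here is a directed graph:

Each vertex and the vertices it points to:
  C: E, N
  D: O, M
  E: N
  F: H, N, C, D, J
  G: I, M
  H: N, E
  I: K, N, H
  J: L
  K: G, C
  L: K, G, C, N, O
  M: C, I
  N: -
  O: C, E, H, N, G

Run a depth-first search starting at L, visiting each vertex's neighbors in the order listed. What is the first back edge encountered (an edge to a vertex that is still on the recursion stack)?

DFS from L (visiting each vertex's neighbors in the order listed); mark gray on enter, black on exit:
L gray
  K gray
    G gray
      I gray
        I→K: K is gray → back edge
First back edge: I → K.

I->K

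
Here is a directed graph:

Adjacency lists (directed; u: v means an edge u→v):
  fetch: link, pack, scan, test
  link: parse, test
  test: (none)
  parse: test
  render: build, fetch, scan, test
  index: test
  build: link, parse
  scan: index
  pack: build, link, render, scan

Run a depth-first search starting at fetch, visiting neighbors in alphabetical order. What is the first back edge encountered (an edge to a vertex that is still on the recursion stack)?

DFS from fetch (visiting neighbors in alphabetical order); mark gray on enter, black on exit:
fetch gray
  link gray
    parse gray
      test gray
      test black
    parse black
    link→test: test black — skip
  link black
  pack gray
    build gray
      build→link: link black — skip
      build→parse: parse black — skip
    build black
    pack→link: link black — skip
    render gray
      render→build: build black — skip
      render→fetch: fetch is gray → back edge
First back edge: render → fetch.

render->fetch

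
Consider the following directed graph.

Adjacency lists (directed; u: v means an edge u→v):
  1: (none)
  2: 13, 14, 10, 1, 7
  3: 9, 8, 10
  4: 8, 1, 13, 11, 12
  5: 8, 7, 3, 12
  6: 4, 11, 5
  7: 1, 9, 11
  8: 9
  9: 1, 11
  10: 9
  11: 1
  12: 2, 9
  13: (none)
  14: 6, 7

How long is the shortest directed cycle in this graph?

For each vertex v, BFS finds the shortest path from v back to v.
The shortest such closed walk is 2 → 14 → 6 → 4 → 12 → 2, length 5.

5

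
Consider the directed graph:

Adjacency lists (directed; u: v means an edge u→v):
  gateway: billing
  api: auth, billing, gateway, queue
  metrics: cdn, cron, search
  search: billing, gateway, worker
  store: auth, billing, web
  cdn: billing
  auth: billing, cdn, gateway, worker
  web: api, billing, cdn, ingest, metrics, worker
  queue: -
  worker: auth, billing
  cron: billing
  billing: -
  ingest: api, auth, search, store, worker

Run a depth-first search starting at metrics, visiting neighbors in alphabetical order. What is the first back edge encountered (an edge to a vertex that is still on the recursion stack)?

auth->worker

DFS from metrics (visiting neighbors in alphabetical order); mark gray on enter, black on exit:
metrics gray
  cdn gray
    billing gray
    billing black
  cdn black
  cron gray
    cron→billing: billing black — skip
  cron black
  search gray
    search→billing: billing black — skip
    gateway gray
      gateway→billing: billing black — skip
    gateway black
    worker gray
      auth gray
        auth→billing: billing black — skip
        auth→cdn: cdn black — skip
        auth→gateway: gateway black — skip
        auth→worker: worker is gray → back edge
First back edge: auth → worker.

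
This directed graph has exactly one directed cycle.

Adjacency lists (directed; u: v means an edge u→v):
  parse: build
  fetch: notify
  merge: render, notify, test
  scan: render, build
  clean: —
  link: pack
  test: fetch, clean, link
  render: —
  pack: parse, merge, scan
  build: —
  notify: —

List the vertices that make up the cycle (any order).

link, pack, test, merge

DFS with gray/black marking from test:
test gray
  fetch gray
    notify gray
    notify black
  fetch black
  clean gray
  clean black
  link gray
    pack gray
      parse gray
        build gray
        build black
      parse black
      merge gray
        render gray
        render black
        merge→notify: notify black — skip
        merge→test: test is gray → back edge
Back edge closes the cycle test → link → pack → merge → test; its vertices are {link, pack, test, merge}.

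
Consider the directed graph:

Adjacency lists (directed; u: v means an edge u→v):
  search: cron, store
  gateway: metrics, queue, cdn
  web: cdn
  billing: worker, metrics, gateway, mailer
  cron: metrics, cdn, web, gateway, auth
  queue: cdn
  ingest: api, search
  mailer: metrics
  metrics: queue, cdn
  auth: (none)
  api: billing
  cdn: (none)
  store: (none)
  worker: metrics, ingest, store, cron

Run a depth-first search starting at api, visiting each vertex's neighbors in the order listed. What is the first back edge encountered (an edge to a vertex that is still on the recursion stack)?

DFS from api (visiting each vertex's neighbors in the order listed); mark gray on enter, black on exit:
api gray
  billing gray
    worker gray
      metrics gray
        queue gray
          cdn gray
          cdn black
        queue black
        metrics→cdn: cdn black — skip
      metrics black
      ingest gray
        ingest→api: api is gray → back edge
First back edge: ingest → api.

ingest→api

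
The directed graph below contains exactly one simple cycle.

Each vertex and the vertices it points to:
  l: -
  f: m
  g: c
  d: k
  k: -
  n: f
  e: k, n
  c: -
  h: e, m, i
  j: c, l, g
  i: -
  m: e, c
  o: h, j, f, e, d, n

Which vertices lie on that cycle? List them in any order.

e, f, m, n

DFS with gray/black marking from m:
m gray
  e gray
    k gray
    k black
    n gray
      f gray
        f→m: m is gray → back edge
Back edge closes the cycle m → e → n → f → m; its vertices are {e, f, m, n}.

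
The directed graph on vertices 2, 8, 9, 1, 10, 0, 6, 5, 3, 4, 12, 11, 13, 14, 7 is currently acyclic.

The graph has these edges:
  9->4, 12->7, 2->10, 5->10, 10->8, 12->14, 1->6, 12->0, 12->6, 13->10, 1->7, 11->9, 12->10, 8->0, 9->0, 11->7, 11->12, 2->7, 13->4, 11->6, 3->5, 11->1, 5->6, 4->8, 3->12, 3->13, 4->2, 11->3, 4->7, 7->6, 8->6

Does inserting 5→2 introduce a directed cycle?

No

Adding 5→2 creates a cycle iff 2 can already reach 5.
Explore from 2: no path reaches 5. The graph stays acyclic.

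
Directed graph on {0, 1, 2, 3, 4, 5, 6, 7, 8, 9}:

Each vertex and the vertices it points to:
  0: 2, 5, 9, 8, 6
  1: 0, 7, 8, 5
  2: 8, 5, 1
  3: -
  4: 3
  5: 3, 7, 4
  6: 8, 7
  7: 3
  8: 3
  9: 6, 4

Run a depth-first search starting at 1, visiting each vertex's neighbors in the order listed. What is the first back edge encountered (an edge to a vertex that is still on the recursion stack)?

2->1

DFS from 1 (visiting each vertex's neighbors in the order listed); mark gray on enter, black on exit:
1 gray
  0 gray
    2 gray
      8 gray
        3 gray
        3 black
      8 black
      5 gray
        5→3: 3 black — skip
        7 gray
          7→3: 3 black — skip
        7 black
        4 gray
          4→3: 3 black — skip
        4 black
      5 black
      2→1: 1 is gray → back edge
First back edge: 2 → 1.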